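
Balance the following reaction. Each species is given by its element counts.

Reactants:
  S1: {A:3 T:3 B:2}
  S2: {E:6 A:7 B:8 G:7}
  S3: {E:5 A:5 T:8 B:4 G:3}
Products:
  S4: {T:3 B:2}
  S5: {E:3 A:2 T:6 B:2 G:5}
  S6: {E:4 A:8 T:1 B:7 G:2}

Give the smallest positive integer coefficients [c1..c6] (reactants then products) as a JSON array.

Coefficients: [5, 4, 3, 1, 5, 6]

E: 5·0+4·6+3·5 = 39 | 1·0+5·3+6·4 = 39
A: 5·3+4·7+3·5 = 58 | 1·0+5·2+6·8 = 58
T: 5·3+4·0+3·8 = 39 | 1·3+5·6+6·1 = 39
B: 5·2+4·8+3·4 = 54 | 1·2+5·2+6·7 = 54
G: 5·0+4·7+3·3 = 37 | 1·0+5·5+6·2 = 37
gcd(5,4,3,1,5,6) = 1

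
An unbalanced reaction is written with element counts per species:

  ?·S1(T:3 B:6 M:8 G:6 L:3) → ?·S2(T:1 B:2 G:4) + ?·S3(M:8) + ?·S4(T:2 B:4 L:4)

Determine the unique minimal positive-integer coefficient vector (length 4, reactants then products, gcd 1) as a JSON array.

Coefficients: [4, 6, 4, 3]

T: 4·3 = 12 | 6·1+4·0+3·2 = 12
B: 4·6 = 24 | 6·2+4·0+3·4 = 24
M: 4·8 = 32 | 6·0+4·8+3·0 = 32
G: 4·6 = 24 | 6·4+4·0+3·0 = 24
L: 4·3 = 12 | 6·0+4·0+3·4 = 12
gcd(4,6,4,3) = 1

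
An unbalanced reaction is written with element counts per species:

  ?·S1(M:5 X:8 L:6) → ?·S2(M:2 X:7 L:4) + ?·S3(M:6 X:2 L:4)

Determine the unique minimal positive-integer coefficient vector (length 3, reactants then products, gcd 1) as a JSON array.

M: 2·5 = 10 | 2·2+1·6 = 10
X: 2·8 = 16 | 2·7+1·2 = 16
L: 2·6 = 12 | 2·4+1·4 = 12
gcd(2,2,1) = 1

Coefficients: [2, 2, 1]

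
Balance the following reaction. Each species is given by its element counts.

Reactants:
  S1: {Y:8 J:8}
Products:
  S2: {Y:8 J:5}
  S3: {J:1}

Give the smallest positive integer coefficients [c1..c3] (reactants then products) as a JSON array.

Y: 1·8 = 8 | 1·8+3·0 = 8
J: 1·8 = 8 | 1·5+3·1 = 8
gcd(1,1,3) = 1

Coefficients: [1, 1, 3]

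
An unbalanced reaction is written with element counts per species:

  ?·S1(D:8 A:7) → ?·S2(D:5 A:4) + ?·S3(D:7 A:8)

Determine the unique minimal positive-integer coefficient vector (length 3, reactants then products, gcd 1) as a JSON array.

D: 4·8 = 32 | 5·5+1·7 = 32
A: 4·7 = 28 | 5·4+1·8 = 28
gcd(4,5,1) = 1

Coefficients: [4, 5, 1]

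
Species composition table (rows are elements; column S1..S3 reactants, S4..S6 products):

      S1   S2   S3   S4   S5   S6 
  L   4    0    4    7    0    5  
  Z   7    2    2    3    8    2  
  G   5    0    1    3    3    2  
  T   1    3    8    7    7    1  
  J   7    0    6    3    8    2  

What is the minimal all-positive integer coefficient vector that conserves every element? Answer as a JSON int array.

L: 5·4+6·0+3·4 = 32 | 1·7+5·0+5·5 = 32
Z: 5·7+6·2+3·2 = 53 | 1·3+5·8+5·2 = 53
G: 5·5+6·0+3·1 = 28 | 1·3+5·3+5·2 = 28
T: 5·1+6·3+3·8 = 47 | 1·7+5·7+5·1 = 47
J: 5·7+6·0+3·6 = 53 | 1·3+5·8+5·2 = 53
gcd(5,6,3,1,5,5) = 1

Coefficients: [5, 6, 3, 1, 5, 5]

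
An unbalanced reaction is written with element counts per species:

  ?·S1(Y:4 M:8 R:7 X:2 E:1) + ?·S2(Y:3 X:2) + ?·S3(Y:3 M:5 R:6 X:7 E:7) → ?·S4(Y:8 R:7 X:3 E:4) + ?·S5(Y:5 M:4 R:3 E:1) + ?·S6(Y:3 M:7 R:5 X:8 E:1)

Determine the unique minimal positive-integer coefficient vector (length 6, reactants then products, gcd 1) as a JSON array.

Y: 4·4+6·3+1·3 = 37 | 1·8+4·5+3·3 = 37
M: 4·8+6·0+1·5 = 37 | 1·0+4·4+3·7 = 37
R: 4·7+6·0+1·6 = 34 | 1·7+4·3+3·5 = 34
X: 4·2+6·2+1·7 = 27 | 1·3+4·0+3·8 = 27
E: 4·1+6·0+1·7 = 11 | 1·4+4·1+3·1 = 11
gcd(4,6,1,1,4,3) = 1

Coefficients: [4, 6, 1, 1, 4, 3]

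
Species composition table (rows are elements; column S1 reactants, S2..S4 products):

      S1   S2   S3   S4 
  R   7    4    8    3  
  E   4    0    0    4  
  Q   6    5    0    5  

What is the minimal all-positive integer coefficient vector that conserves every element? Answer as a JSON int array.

R: 5·7 = 35 | 1·4+2·8+5·3 = 35
E: 5·4 = 20 | 1·0+2·0+5·4 = 20
Q: 5·6 = 30 | 1·5+2·0+5·5 = 30
gcd(5,1,2,5) = 1

Coefficients: [5, 1, 2, 5]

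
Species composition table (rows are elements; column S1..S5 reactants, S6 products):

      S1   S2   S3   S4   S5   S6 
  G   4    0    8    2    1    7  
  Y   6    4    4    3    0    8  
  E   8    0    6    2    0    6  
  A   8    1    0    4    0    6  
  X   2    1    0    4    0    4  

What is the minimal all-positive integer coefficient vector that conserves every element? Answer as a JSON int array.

G: 1·4+2·0+1·8+2·2+5·1 = 21 | 3·7 = 21
Y: 1·6+2·4+1·4+2·3+5·0 = 24 | 3·8 = 24
E: 1·8+2·0+1·6+2·2+5·0 = 18 | 3·6 = 18
A: 1·8+2·1+1·0+2·4+5·0 = 18 | 3·6 = 18
X: 1·2+2·1+1·0+2·4+5·0 = 12 | 3·4 = 12
gcd(1,2,1,2,5,3) = 1

Coefficients: [1, 2, 1, 2, 5, 3]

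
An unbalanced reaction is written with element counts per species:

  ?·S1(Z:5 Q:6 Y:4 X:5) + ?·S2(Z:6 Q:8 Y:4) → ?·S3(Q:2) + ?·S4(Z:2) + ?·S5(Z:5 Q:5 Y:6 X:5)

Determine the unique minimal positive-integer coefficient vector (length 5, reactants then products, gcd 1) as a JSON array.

Z: 2·5+1·6 = 16 | 5·0+3·2+2·5 = 16
Q: 2·6+1·8 = 20 | 5·2+3·0+2·5 = 20
Y: 2·4+1·4 = 12 | 5·0+3·0+2·6 = 12
X: 2·5+1·0 = 10 | 5·0+3·0+2·5 = 10
gcd(2,1,5,3,2) = 1

Coefficients: [2, 1, 5, 3, 2]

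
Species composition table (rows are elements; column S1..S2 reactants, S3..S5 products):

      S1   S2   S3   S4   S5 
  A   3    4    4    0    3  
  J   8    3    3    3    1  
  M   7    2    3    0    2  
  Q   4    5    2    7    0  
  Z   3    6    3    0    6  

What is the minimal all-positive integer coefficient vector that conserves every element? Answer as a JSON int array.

Coefficients: [1, 6, 3, 4, 5]

A: 1·3+6·4 = 27 | 3·4+4·0+5·3 = 27
J: 1·8+6·3 = 26 | 3·3+4·3+5·1 = 26
M: 1·7+6·2 = 19 | 3·3+4·0+5·2 = 19
Q: 1·4+6·5 = 34 | 3·2+4·7+5·0 = 34
Z: 1·3+6·6 = 39 | 3·3+4·0+5·6 = 39
gcd(1,6,3,4,5) = 1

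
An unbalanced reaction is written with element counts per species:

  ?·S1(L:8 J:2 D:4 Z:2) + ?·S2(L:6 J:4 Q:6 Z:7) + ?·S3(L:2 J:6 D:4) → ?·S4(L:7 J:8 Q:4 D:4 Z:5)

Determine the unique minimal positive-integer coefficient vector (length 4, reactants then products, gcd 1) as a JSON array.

Coefficients: [1, 4, 5, 6]

L: 1·8+4·6+5·2 = 42 | 6·7 = 42
J: 1·2+4·4+5·6 = 48 | 6·8 = 48
Q: 1·0+4·6+5·0 = 24 | 6·4 = 24
D: 1·4+4·0+5·4 = 24 | 6·4 = 24
Z: 1·2+4·7+5·0 = 30 | 6·5 = 30
gcd(1,4,5,6) = 1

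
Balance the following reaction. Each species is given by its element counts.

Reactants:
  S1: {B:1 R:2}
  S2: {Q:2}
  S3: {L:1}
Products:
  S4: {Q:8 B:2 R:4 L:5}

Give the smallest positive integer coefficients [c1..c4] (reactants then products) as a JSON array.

Q: 2·0+4·2+5·0 = 8 | 1·8 = 8
B: 2·1+4·0+5·0 = 2 | 1·2 = 2
R: 2·2+4·0+5·0 = 4 | 1·4 = 4
L: 2·0+4·0+5·1 = 5 | 1·5 = 5
gcd(2,4,5,1) = 1

Coefficients: [2, 4, 5, 1]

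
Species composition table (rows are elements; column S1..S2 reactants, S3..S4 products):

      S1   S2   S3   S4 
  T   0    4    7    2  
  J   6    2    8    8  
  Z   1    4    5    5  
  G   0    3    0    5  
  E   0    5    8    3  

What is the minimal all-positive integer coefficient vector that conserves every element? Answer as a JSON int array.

Coefficients: [5, 5, 2, 3]

T: 5·0+5·4 = 20 | 2·7+3·2 = 20
J: 5·6+5·2 = 40 | 2·8+3·8 = 40
Z: 5·1+5·4 = 25 | 2·5+3·5 = 25
G: 5·0+5·3 = 15 | 2·0+3·5 = 15
E: 5·0+5·5 = 25 | 2·8+3·3 = 25
gcd(5,5,2,3) = 1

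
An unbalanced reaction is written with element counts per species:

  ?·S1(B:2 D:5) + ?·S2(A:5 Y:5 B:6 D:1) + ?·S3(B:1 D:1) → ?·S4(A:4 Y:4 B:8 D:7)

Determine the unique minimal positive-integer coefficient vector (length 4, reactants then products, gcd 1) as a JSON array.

Coefficients: [5, 4, 6, 5]

A: 5·0+4·5+6·0 = 20 | 5·4 = 20
Y: 5·0+4·5+6·0 = 20 | 5·4 = 20
B: 5·2+4·6+6·1 = 40 | 5·8 = 40
D: 5·5+4·1+6·1 = 35 | 5·7 = 35
gcd(5,4,6,5) = 1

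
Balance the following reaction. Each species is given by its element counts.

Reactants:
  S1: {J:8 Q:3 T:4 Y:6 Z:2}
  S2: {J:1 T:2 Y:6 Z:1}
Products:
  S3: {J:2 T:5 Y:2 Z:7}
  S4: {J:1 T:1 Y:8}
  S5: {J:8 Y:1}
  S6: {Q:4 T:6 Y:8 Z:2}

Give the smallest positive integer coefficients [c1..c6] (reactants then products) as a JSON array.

Coefficients: [4, 5, 1, 3, 4, 3]

J: 4·8+5·1 = 37 | 1·2+3·1+4·8+3·0 = 37
Q: 4·3+5·0 = 12 | 1·0+3·0+4·0+3·4 = 12
T: 4·4+5·2 = 26 | 1·5+3·1+4·0+3·6 = 26
Y: 4·6+5·6 = 54 | 1·2+3·8+4·1+3·8 = 54
Z: 4·2+5·1 = 13 | 1·7+3·0+4·0+3·2 = 13
gcd(4,5,1,3,4,3) = 1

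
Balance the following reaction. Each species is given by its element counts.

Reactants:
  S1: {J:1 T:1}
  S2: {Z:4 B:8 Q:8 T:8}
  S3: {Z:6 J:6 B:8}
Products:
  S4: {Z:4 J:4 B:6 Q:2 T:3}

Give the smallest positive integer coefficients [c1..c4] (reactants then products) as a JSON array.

Z: 4·0+1·4+2·6 = 16 | 4·4 = 16
J: 4·1+1·0+2·6 = 16 | 4·4 = 16
B: 4·0+1·8+2·8 = 24 | 4·6 = 24
Q: 4·0+1·8+2·0 = 8 | 4·2 = 8
T: 4·1+1·8+2·0 = 12 | 4·3 = 12
gcd(4,1,2,4) = 1

Coefficients: [4, 1, 2, 4]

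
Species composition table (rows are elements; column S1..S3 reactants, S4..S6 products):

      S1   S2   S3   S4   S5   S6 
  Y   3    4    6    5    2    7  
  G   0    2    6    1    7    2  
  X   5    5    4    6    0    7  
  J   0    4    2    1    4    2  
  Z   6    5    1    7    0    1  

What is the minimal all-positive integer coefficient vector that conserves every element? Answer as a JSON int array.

Coefficients: [1, 4, 5, 4, 4, 3]

Y: 1·3+4·4+5·6 = 49 | 4·5+4·2+3·7 = 49
G: 1·0+4·2+5·6 = 38 | 4·1+4·7+3·2 = 38
X: 1·5+4·5+5·4 = 45 | 4·6+4·0+3·7 = 45
J: 1·0+4·4+5·2 = 26 | 4·1+4·4+3·2 = 26
Z: 1·6+4·5+5·1 = 31 | 4·7+4·0+3·1 = 31
gcd(1,4,5,4,4,3) = 1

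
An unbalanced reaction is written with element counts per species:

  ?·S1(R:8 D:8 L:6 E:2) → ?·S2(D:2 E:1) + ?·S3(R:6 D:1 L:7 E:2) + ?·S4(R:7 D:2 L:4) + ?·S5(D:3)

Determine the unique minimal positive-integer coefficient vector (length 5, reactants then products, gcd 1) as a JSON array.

R: 5·8 = 40 | 6·0+2·6+4·7+6·0 = 40
D: 5·8 = 40 | 6·2+2·1+4·2+6·3 = 40
L: 5·6 = 30 | 6·0+2·7+4·4+6·0 = 30
E: 5·2 = 10 | 6·1+2·2+4·0+6·0 = 10
gcd(5,6,2,4,6) = 1

Coefficients: [5, 6, 2, 4, 6]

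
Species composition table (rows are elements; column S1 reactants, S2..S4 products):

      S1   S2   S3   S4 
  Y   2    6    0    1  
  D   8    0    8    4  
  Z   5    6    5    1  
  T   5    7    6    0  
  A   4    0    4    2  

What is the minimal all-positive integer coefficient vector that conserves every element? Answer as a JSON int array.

Y: 5·2 = 10 | 1·6+3·0+4·1 = 10
D: 5·8 = 40 | 1·0+3·8+4·4 = 40
Z: 5·5 = 25 | 1·6+3·5+4·1 = 25
T: 5·5 = 25 | 1·7+3·6+4·0 = 25
A: 5·4 = 20 | 1·0+3·4+4·2 = 20
gcd(5,1,3,4) = 1

Coefficients: [5, 1, 3, 4]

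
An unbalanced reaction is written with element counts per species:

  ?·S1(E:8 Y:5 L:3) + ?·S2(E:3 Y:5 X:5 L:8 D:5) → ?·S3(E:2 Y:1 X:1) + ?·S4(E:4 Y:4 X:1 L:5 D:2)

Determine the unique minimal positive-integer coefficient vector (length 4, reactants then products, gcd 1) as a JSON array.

Coefficients: [3, 2, 5, 5]

E: 3·8+2·3 = 30 | 5·2+5·4 = 30
Y: 3·5+2·5 = 25 | 5·1+5·4 = 25
X: 3·0+2·5 = 10 | 5·1+5·1 = 10
L: 3·3+2·8 = 25 | 5·0+5·5 = 25
D: 3·0+2·5 = 10 | 5·0+5·2 = 10
gcd(3,2,5,5) = 1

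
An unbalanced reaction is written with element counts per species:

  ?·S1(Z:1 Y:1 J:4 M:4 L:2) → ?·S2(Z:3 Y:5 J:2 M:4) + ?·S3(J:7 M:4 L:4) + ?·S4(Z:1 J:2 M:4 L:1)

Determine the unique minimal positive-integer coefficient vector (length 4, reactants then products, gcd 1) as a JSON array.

Coefficients: [5, 1, 2, 2]

Z: 5·1 = 5 | 1·3+2·0+2·1 = 5
Y: 5·1 = 5 | 1·5+2·0+2·0 = 5
J: 5·4 = 20 | 1·2+2·7+2·2 = 20
M: 5·4 = 20 | 1·4+2·4+2·4 = 20
L: 5·2 = 10 | 1·0+2·4+2·1 = 10
gcd(5,1,2,2) = 1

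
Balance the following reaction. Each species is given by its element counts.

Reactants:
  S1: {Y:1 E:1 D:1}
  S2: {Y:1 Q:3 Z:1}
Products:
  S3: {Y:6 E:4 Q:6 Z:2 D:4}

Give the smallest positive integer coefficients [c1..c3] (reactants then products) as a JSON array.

Y: 4·1+2·1 = 6 | 1·6 = 6
E: 4·1+2·0 = 4 | 1·4 = 4
Q: 4·0+2·3 = 6 | 1·6 = 6
Z: 4·0+2·1 = 2 | 1·2 = 2
D: 4·1+2·0 = 4 | 1·4 = 4
gcd(4,2,1) = 1

Coefficients: [4, 2, 1]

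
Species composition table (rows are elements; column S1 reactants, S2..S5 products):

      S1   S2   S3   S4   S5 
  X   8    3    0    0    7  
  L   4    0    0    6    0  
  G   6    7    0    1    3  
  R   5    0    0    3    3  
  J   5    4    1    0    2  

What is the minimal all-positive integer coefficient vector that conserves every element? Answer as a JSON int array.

Coefficients: [3, 1, 5, 2, 3]

X: 3·8 = 24 | 1·3+5·0+2·0+3·7 = 24
L: 3·4 = 12 | 1·0+5·0+2·6+3·0 = 12
G: 3·6 = 18 | 1·7+5·0+2·1+3·3 = 18
R: 3·5 = 15 | 1·0+5·0+2·3+3·3 = 15
J: 3·5 = 15 | 1·4+5·1+2·0+3·2 = 15
gcd(3,1,5,2,3) = 1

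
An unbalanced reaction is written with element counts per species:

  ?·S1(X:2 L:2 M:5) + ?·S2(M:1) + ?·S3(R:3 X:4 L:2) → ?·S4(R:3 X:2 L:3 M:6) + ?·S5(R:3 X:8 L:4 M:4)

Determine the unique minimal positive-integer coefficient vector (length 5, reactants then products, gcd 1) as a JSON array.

Coefficients: [4, 4, 5, 2, 3]

R: 4·0+4·0+5·3 = 15 | 2·3+3·3 = 15
X: 4·2+4·0+5·4 = 28 | 2·2+3·8 = 28
L: 4·2+4·0+5·2 = 18 | 2·3+3·4 = 18
M: 4·5+4·1+5·0 = 24 | 2·6+3·4 = 24
gcd(4,4,5,2,3) = 1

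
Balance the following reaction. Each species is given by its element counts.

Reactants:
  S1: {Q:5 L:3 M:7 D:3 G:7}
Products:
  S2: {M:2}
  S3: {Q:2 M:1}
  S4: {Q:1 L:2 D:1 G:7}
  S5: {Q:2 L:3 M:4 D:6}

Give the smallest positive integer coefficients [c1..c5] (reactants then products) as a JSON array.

Q: 3·5 = 15 | 6·0+5·2+3·1+1·2 = 15
L: 3·3 = 9 | 6·0+5·0+3·2+1·3 = 9
M: 3·7 = 21 | 6·2+5·1+3·0+1·4 = 21
D: 3·3 = 9 | 6·0+5·0+3·1+1·6 = 9
G: 3·7 = 21 | 6·0+5·0+3·7+1·0 = 21
gcd(3,6,5,3,1) = 1

Coefficients: [3, 6, 5, 3, 1]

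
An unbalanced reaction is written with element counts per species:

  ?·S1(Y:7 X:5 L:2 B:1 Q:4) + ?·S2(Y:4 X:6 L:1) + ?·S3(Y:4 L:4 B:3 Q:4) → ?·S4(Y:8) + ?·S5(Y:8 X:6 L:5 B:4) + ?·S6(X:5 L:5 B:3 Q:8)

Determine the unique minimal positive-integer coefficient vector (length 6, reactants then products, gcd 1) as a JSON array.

Y: 4·7+1·4+4·4 = 48 | 5·8+1·8+4·0 = 48
X: 4·5+1·6+4·0 = 26 | 5·0+1·6+4·5 = 26
L: 4·2+1·1+4·4 = 25 | 5·0+1·5+4·5 = 25
B: 4·1+1·0+4·3 = 16 | 5·0+1·4+4·3 = 16
Q: 4·4+1·0+4·4 = 32 | 5·0+1·0+4·8 = 32
gcd(4,1,4,5,1,4) = 1

Coefficients: [4, 1, 4, 5, 1, 4]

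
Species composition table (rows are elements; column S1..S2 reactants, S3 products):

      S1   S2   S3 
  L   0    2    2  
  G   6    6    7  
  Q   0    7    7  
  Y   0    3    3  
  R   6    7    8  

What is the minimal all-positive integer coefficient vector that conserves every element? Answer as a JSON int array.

L: 1·0+6·2 = 12 | 6·2 = 12
G: 1·6+6·6 = 42 | 6·7 = 42
Q: 1·0+6·7 = 42 | 6·7 = 42
Y: 1·0+6·3 = 18 | 6·3 = 18
R: 1·6+6·7 = 48 | 6·8 = 48
gcd(1,6,6) = 1

Coefficients: [1, 6, 6]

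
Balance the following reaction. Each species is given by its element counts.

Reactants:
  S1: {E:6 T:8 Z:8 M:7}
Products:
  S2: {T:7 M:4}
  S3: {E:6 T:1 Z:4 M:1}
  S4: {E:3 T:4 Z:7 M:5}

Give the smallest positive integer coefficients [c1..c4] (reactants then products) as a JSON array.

E: 5·6 = 30 | 3·0+3·6+4·3 = 30
T: 5·8 = 40 | 3·7+3·1+4·4 = 40
Z: 5·8 = 40 | 3·0+3·4+4·7 = 40
M: 5·7 = 35 | 3·4+3·1+4·5 = 35
gcd(5,3,3,4) = 1

Coefficients: [5, 3, 3, 4]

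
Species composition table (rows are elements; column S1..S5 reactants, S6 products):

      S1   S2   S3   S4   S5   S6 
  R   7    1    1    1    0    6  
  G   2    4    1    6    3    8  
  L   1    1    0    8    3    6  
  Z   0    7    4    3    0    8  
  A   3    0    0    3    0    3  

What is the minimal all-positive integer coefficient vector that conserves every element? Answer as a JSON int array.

R: 3·7+2·1+5·1+2·1+3·0 = 30 | 5·6 = 30
G: 3·2+2·4+5·1+2·6+3·3 = 40 | 5·8 = 40
L: 3·1+2·1+5·0+2·8+3·3 = 30 | 5·6 = 30
Z: 3·0+2·7+5·4+2·3+3·0 = 40 | 5·8 = 40
A: 3·3+2·0+5·0+2·3+3·0 = 15 | 5·3 = 15
gcd(3,2,5,2,3,5) = 1

Coefficients: [3, 2, 5, 2, 3, 5]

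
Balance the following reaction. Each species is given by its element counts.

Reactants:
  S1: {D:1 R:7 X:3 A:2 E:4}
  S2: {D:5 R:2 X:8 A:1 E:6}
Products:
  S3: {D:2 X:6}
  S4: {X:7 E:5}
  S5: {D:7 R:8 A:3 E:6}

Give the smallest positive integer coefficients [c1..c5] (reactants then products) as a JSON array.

D: 2·1+5·5 = 27 | 3·2+4·0+3·7 = 27
R: 2·7+5·2 = 24 | 3·0+4·0+3·8 = 24
X: 2·3+5·8 = 46 | 3·6+4·7+3·0 = 46
A: 2·2+5·1 = 9 | 3·0+4·0+3·3 = 9
E: 2·4+5·6 = 38 | 3·0+4·5+3·6 = 38
gcd(2,5,3,4,3) = 1

Coefficients: [2, 5, 3, 4, 3]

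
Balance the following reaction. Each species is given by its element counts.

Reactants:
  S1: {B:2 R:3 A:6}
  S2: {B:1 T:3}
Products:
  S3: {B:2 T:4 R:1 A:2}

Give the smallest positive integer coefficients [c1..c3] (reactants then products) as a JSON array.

Coefficients: [1, 4, 3]

B: 1·2+4·1 = 6 | 3·2 = 6
T: 1·0+4·3 = 12 | 3·4 = 12
R: 1·3+4·0 = 3 | 3·1 = 3
A: 1·6+4·0 = 6 | 3·2 = 6
gcd(1,4,3) = 1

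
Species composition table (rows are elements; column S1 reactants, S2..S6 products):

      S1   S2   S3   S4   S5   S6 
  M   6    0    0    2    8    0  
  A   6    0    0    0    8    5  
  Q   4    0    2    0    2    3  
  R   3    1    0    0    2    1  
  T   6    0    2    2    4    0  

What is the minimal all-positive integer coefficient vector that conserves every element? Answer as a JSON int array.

Coefficients: [3, 5, 2, 5, 1, 2]

M: 3·6 = 18 | 5·0+2·0+5·2+1·8+2·0 = 18
A: 3·6 = 18 | 5·0+2·0+5·0+1·8+2·5 = 18
Q: 3·4 = 12 | 5·0+2·2+5·0+1·2+2·3 = 12
R: 3·3 = 9 | 5·1+2·0+5·0+1·2+2·1 = 9
T: 3·6 = 18 | 5·0+2·2+5·2+1·4+2·0 = 18
gcd(3,5,2,5,1,2) = 1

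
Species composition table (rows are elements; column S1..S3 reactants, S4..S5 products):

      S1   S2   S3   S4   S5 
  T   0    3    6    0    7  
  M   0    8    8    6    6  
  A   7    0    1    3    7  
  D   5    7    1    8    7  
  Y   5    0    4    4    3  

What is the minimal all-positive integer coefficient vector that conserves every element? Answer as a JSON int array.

T: 5·0+5·3+1·6 = 21 | 5·0+3·7 = 21
M: 5·0+5·8+1·8 = 48 | 5·6+3·6 = 48
A: 5·7+5·0+1·1 = 36 | 5·3+3·7 = 36
D: 5·5+5·7+1·1 = 61 | 5·8+3·7 = 61
Y: 5·5+5·0+1·4 = 29 | 5·4+3·3 = 29
gcd(5,5,1,5,3) = 1

Coefficients: [5, 5, 1, 5, 3]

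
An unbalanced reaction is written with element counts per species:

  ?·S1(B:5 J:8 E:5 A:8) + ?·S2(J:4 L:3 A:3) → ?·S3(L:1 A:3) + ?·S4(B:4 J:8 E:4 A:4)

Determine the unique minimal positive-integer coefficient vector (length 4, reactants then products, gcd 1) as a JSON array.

B: 4·5+2·0 = 20 | 6·0+5·4 = 20
J: 4·8+2·4 = 40 | 6·0+5·8 = 40
E: 4·5+2·0 = 20 | 6·0+5·4 = 20
L: 4·0+2·3 = 6 | 6·1+5·0 = 6
A: 4·8+2·3 = 38 | 6·3+5·4 = 38
gcd(4,2,6,5) = 1

Coefficients: [4, 2, 6, 5]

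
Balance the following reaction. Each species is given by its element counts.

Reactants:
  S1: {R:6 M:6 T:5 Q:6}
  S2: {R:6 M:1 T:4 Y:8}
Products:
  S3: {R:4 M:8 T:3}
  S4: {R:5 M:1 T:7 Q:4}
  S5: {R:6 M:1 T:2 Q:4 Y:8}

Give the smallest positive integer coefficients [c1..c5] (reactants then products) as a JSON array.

R: 6·6+5·6 = 66 | 4·4+4·5+5·6 = 66
M: 6·6+5·1 = 41 | 4·8+4·1+5·1 = 41
T: 6·5+5·4 = 50 | 4·3+4·7+5·2 = 50
Q: 6·6+5·0 = 36 | 4·0+4·4+5·4 = 36
Y: 6·0+5·8 = 40 | 4·0+4·0+5·8 = 40
gcd(6,5,4,4,5) = 1

Coefficients: [6, 5, 4, 4, 5]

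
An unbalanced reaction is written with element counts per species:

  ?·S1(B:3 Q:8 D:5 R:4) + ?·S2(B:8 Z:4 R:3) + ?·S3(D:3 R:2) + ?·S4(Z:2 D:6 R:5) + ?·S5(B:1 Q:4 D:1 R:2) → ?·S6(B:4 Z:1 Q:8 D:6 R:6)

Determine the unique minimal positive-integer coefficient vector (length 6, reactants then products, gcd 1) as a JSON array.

B: 4·3+1·8+2·0+1·0+4·1 = 24 | 6·4 = 24
Z: 4·0+1·4+2·0+1·2+4·0 = 6 | 6·1 = 6
Q: 4·8+1·0+2·0+1·0+4·4 = 48 | 6·8 = 48
D: 4·5+1·0+2·3+1·6+4·1 = 36 | 6·6 = 36
R: 4·4+1·3+2·2+1·5+4·2 = 36 | 6·6 = 36
gcd(4,1,2,1,4,6) = 1

Coefficients: [4, 1, 2, 1, 4, 6]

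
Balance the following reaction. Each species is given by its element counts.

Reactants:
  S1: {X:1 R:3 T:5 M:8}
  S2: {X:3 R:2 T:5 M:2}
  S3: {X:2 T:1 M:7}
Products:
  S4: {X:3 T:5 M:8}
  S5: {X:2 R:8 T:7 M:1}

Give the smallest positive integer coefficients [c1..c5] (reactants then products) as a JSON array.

X: 4·1+6·3+1·2 = 24 | 6·3+3·2 = 24
R: 4·3+6·2+1·0 = 24 | 6·0+3·8 = 24
T: 4·5+6·5+1·1 = 51 | 6·5+3·7 = 51
M: 4·8+6·2+1·7 = 51 | 6·8+3·1 = 51
gcd(4,6,1,6,3) = 1

Coefficients: [4, 6, 1, 6, 3]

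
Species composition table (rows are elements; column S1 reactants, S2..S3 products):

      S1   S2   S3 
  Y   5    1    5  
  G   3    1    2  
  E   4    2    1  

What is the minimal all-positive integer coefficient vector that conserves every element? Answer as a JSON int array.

Y: 3·5 = 15 | 5·1+2·5 = 15
G: 3·3 = 9 | 5·1+2·2 = 9
E: 3·4 = 12 | 5·2+2·1 = 12
gcd(3,5,2) = 1

Coefficients: [3, 5, 2]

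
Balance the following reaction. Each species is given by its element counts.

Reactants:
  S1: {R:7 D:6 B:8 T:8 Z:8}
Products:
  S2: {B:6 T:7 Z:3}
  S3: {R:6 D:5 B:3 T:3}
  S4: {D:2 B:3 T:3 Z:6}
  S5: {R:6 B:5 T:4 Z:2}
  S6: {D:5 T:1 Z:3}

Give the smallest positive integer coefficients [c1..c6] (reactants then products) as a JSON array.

Coefficients: [6, 1, 1, 3, 6, 5]

R: 6·7 = 42 | 1·0+1·6+3·0+6·6+5·0 = 42
D: 6·6 = 36 | 1·0+1·5+3·2+6·0+5·5 = 36
B: 6·8 = 48 | 1·6+1·3+3·3+6·5+5·0 = 48
T: 6·8 = 48 | 1·7+1·3+3·3+6·4+5·1 = 48
Z: 6·8 = 48 | 1·3+1·0+3·6+6·2+5·3 = 48
gcd(6,1,1,3,6,5) = 1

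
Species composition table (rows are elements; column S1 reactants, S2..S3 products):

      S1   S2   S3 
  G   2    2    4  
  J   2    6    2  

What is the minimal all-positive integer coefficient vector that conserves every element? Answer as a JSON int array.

Coefficients: [5, 1, 2]

G: 5·2 = 10 | 1·2+2·4 = 10
J: 5·2 = 10 | 1·6+2·2 = 10
gcd(5,1,2) = 1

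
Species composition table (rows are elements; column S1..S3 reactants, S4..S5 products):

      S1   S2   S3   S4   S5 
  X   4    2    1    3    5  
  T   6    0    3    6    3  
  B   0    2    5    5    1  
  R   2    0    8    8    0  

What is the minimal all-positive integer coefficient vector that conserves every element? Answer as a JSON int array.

Coefficients: [4, 4, 3, 4, 3]

X: 4·4+4·2+3·1 = 27 | 4·3+3·5 = 27
T: 4·6+4·0+3·3 = 33 | 4·6+3·3 = 33
B: 4·0+4·2+3·5 = 23 | 4·5+3·1 = 23
R: 4·2+4·0+3·8 = 32 | 4·8+3·0 = 32
gcd(4,4,3,4,3) = 1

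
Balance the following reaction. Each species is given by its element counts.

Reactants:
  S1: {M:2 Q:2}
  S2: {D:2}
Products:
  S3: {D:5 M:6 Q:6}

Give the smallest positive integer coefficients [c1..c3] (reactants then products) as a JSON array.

D: 6·0+5·2 = 10 | 2·5 = 10
M: 6·2+5·0 = 12 | 2·6 = 12
Q: 6·2+5·0 = 12 | 2·6 = 12
gcd(6,5,2) = 1

Coefficients: [6, 5, 2]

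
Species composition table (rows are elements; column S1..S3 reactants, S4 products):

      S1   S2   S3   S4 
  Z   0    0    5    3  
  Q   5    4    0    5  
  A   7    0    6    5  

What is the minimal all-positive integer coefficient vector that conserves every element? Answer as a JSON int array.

Z: 1·0+5·0+3·5 = 15 | 5·3 = 15
Q: 1·5+5·4+3·0 = 25 | 5·5 = 25
A: 1·7+5·0+3·6 = 25 | 5·5 = 25
gcd(1,5,3,5) = 1

Coefficients: [1, 5, 3, 5]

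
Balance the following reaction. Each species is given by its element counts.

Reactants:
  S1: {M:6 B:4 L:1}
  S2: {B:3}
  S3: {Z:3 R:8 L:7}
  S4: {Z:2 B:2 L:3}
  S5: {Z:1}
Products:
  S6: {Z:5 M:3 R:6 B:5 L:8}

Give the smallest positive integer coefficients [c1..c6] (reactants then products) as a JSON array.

Z: 2·0+2·0+3·3+3·2+5·1 = 20 | 4·5 = 20
M: 2·6+2·0+3·0+3·0+5·0 = 12 | 4·3 = 12
R: 2·0+2·0+3·8+3·0+5·0 = 24 | 4·6 = 24
B: 2·4+2·3+3·0+3·2+5·0 = 20 | 4·5 = 20
L: 2·1+2·0+3·7+3·3+5·0 = 32 | 4·8 = 32
gcd(2,2,3,3,5,4) = 1

Coefficients: [2, 2, 3, 3, 5, 4]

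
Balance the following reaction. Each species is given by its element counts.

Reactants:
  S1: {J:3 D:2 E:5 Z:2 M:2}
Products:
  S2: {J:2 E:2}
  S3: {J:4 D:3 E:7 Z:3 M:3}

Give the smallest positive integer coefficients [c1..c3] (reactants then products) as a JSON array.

J: 6·3 = 18 | 1·2+4·4 = 18
D: 6·2 = 12 | 1·0+4·3 = 12
E: 6·5 = 30 | 1·2+4·7 = 30
Z: 6·2 = 12 | 1·0+4·3 = 12
M: 6·2 = 12 | 1·0+4·3 = 12
gcd(6,1,4) = 1

Coefficients: [6, 1, 4]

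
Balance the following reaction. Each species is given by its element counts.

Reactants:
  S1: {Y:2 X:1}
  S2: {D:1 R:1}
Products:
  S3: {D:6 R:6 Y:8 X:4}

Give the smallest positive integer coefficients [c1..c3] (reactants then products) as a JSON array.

D: 4·0+6·1 = 6 | 1·6 = 6
R: 4·0+6·1 = 6 | 1·6 = 6
Y: 4·2+6·0 = 8 | 1·8 = 8
X: 4·1+6·0 = 4 | 1·4 = 4
gcd(4,6,1) = 1

Coefficients: [4, 6, 1]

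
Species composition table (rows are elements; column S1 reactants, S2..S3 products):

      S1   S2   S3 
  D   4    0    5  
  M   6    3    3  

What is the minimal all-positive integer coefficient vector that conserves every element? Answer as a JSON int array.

D: 5·4 = 20 | 6·0+4·5 = 20
M: 5·6 = 30 | 6·3+4·3 = 30
gcd(5,6,4) = 1

Coefficients: [5, 6, 4]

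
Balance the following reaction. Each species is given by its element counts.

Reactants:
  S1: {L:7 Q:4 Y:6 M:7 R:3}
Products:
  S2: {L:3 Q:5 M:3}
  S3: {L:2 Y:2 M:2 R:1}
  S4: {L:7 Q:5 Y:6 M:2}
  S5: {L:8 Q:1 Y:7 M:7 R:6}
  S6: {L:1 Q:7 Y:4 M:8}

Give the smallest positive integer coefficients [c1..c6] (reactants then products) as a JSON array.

L: 6·7 = 42 | 2·3+6·2+1·7+2·8+1·1 = 42
Q: 6·4 = 24 | 2·5+6·0+1·5+2·1+1·7 = 24
Y: 6·6 = 36 | 2·0+6·2+1·6+2·7+1·4 = 36
M: 6·7 = 42 | 2·3+6·2+1·2+2·7+1·8 = 42
R: 6·3 = 18 | 2·0+6·1+1·0+2·6+1·0 = 18
gcd(6,2,6,1,2,1) = 1

Coefficients: [6, 2, 6, 1, 2, 1]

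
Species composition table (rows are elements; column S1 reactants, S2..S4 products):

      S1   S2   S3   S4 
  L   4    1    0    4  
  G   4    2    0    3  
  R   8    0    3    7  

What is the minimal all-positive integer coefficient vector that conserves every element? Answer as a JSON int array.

L: 5·4 = 20 | 4·1+4·0+4·4 = 20
G: 5·4 = 20 | 4·2+4·0+4·3 = 20
R: 5·8 = 40 | 4·0+4·3+4·7 = 40
gcd(5,4,4,4) = 1

Coefficients: [5, 4, 4, 4]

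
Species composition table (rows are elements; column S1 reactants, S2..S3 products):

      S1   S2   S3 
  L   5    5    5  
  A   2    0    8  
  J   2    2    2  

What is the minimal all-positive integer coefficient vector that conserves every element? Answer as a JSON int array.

L: 4·5 = 20 | 3·5+1·5 = 20
A: 4·2 = 8 | 3·0+1·8 = 8
J: 4·2 = 8 | 3·2+1·2 = 8
gcd(4,3,1) = 1

Coefficients: [4, 3, 1]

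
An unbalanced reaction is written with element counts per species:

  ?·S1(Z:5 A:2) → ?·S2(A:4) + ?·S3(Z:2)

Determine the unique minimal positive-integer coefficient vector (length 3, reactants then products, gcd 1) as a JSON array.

Coefficients: [2, 1, 5]

Z: 2·5 = 10 | 1·0+5·2 = 10
A: 2·2 = 4 | 1·4+5·0 = 4
gcd(2,1,5) = 1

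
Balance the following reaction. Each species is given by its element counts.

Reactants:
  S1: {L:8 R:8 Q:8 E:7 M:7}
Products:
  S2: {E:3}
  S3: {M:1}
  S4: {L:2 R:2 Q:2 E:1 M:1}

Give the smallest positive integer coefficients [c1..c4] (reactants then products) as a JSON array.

L: 1·8 = 8 | 1·0+3·0+4·2 = 8
R: 1·8 = 8 | 1·0+3·0+4·2 = 8
Q: 1·8 = 8 | 1·0+3·0+4·2 = 8
E: 1·7 = 7 | 1·3+3·0+4·1 = 7
M: 1·7 = 7 | 1·0+3·1+4·1 = 7
gcd(1,1,3,4) = 1

Coefficients: [1, 1, 3, 4]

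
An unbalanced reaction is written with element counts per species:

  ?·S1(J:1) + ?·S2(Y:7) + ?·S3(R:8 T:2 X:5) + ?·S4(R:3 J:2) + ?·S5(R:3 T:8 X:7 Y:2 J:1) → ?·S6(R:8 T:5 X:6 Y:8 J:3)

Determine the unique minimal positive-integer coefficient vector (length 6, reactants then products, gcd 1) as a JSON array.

Coefficients: [5, 6, 3, 5, 3, 6]

R: 5·0+6·0+3·8+5·3+3·3 = 48 | 6·8 = 48
T: 5·0+6·0+3·2+5·0+3·8 = 30 | 6·5 = 30
X: 5·0+6·0+3·5+5·0+3·7 = 36 | 6·6 = 36
Y: 5·0+6·7+3·0+5·0+3·2 = 48 | 6·8 = 48
J: 5·1+6·0+3·0+5·2+3·1 = 18 | 6·3 = 18
gcd(5,6,3,5,3,6) = 1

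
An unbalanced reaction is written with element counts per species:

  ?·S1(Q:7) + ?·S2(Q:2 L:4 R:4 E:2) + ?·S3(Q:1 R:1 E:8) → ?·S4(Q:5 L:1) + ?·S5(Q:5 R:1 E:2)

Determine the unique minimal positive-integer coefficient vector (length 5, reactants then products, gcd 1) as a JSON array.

Q: 6·7+1·2+1·1 = 45 | 4·5+5·5 = 45
L: 6·0+1·4+1·0 = 4 | 4·1+5·0 = 4
R: 6·0+1·4+1·1 = 5 | 4·0+5·1 = 5
E: 6·0+1·2+1·8 = 10 | 4·0+5·2 = 10
gcd(6,1,1,4,5) = 1

Coefficients: [6, 1, 1, 4, 5]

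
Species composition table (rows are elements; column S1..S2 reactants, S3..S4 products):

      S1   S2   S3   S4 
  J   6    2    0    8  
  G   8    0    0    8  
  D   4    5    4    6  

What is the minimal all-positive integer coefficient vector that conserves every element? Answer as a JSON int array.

Coefficients: [4, 4, 3, 4]

J: 4·6+4·2 = 32 | 3·0+4·8 = 32
G: 4·8+4·0 = 32 | 3·0+4·8 = 32
D: 4·4+4·5 = 36 | 3·4+4·6 = 36
gcd(4,4,3,4) = 1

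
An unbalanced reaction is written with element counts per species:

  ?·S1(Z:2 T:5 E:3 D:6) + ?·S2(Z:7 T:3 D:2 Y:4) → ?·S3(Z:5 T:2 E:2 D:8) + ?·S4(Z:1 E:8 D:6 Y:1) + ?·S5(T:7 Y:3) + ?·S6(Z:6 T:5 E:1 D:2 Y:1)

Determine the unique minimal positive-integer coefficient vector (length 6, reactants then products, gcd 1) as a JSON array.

Z: 6·2+3·7 = 33 | 4·5+1·1+3·0+2·6 = 33
T: 6·5+3·3 = 39 | 4·2+1·0+3·7+2·5 = 39
E: 6·3+3·0 = 18 | 4·2+1·8+3·0+2·1 = 18
D: 6·6+3·2 = 42 | 4·8+1·6+3·0+2·2 = 42
Y: 6·0+3·4 = 12 | 4·0+1·1+3·3+2·1 = 12
gcd(6,3,4,1,3,2) = 1

Coefficients: [6, 3, 4, 1, 3, 2]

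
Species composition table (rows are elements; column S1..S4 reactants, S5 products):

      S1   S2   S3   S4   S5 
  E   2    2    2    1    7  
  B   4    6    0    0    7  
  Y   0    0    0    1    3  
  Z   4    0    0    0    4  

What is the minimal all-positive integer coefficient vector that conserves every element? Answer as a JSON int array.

E: 2·2+1·2+1·2+6·1 = 14 | 2·7 = 14
B: 2·4+1·6+1·0+6·0 = 14 | 2·7 = 14
Y: 2·0+1·0+1·0+6·1 = 6 | 2·3 = 6
Z: 2·4+1·0+1·0+6·0 = 8 | 2·4 = 8
gcd(2,1,1,6,2) = 1

Coefficients: [2, 1, 1, 6, 2]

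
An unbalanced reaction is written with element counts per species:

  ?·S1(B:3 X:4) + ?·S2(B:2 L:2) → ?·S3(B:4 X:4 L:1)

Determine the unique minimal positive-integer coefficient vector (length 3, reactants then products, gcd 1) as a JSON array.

Coefficients: [2, 1, 2]

B: 2·3+1·2 = 8 | 2·4 = 8
X: 2·4+1·0 = 8 | 2·4 = 8
L: 2·0+1·2 = 2 | 2·1 = 2
gcd(2,1,2) = 1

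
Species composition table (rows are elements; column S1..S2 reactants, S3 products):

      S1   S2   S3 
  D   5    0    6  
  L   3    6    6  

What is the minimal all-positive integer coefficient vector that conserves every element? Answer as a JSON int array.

Coefficients: [6, 2, 5]

D: 6·5+2·0 = 30 | 5·6 = 30
L: 6·3+2·6 = 30 | 5·6 = 30
gcd(6,2,5) = 1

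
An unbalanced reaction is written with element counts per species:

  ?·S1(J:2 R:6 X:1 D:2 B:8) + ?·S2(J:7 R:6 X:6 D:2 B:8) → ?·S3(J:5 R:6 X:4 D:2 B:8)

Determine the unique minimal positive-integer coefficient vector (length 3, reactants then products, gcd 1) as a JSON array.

J: 2·2+3·7 = 25 | 5·5 = 25
R: 2·6+3·6 = 30 | 5·6 = 30
X: 2·1+3·6 = 20 | 5·4 = 20
D: 2·2+3·2 = 10 | 5·2 = 10
B: 2·8+3·8 = 40 | 5·8 = 40
gcd(2,3,5) = 1

Coefficients: [2, 3, 5]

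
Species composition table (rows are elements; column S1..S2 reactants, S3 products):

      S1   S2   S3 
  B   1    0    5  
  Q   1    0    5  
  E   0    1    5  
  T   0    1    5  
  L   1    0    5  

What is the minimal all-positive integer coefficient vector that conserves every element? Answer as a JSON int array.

B: 5·1+5·0 = 5 | 1·5 = 5
Q: 5·1+5·0 = 5 | 1·5 = 5
E: 5·0+5·1 = 5 | 1·5 = 5
T: 5·0+5·1 = 5 | 1·5 = 5
L: 5·1+5·0 = 5 | 1·5 = 5
gcd(5,5,1) = 1

Coefficients: [5, 5, 1]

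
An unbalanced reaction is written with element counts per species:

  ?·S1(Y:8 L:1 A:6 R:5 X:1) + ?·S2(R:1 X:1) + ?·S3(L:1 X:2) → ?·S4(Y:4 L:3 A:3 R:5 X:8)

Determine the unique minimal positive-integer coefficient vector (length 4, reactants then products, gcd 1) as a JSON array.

Y: 1·8+5·0+5·0 = 8 | 2·4 = 8
L: 1·1+5·0+5·1 = 6 | 2·3 = 6
A: 1·6+5·0+5·0 = 6 | 2·3 = 6
R: 1·5+5·1+5·0 = 10 | 2·5 = 10
X: 1·1+5·1+5·2 = 16 | 2·8 = 16
gcd(1,5,5,2) = 1

Coefficients: [1, 5, 5, 2]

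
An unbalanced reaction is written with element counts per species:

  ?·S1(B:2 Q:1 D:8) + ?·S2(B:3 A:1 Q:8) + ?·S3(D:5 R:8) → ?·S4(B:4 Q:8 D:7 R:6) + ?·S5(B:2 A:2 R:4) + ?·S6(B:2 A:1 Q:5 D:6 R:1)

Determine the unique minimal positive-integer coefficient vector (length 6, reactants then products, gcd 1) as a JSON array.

B: 4·2+6·3+4·0 = 26 | 4·4+1·2+4·2 = 26
A: 4·0+6·1+4·0 = 6 | 4·0+1·2+4·1 = 6
Q: 4·1+6·8+4·0 = 52 | 4·8+1·0+4·5 = 52
D: 4·8+6·0+4·5 = 52 | 4·7+1·0+4·6 = 52
R: 4·0+6·0+4·8 = 32 | 4·6+1·4+4·1 = 32
gcd(4,6,4,4,1,4) = 1

Coefficients: [4, 6, 4, 4, 1, 4]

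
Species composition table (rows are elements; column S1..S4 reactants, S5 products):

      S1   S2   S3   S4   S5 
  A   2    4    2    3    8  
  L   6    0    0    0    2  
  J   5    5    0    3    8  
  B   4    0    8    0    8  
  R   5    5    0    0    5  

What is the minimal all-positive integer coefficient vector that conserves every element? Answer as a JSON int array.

A: 2·2+4·4+5·2+6·3 = 48 | 6·8 = 48
L: 2·6+4·0+5·0+6·0 = 12 | 6·2 = 12
J: 2·5+4·5+5·0+6·3 = 48 | 6·8 = 48
B: 2·4+4·0+5·8+6·0 = 48 | 6·8 = 48
R: 2·5+4·5+5·0+6·0 = 30 | 6·5 = 30
gcd(2,4,5,6,6) = 1

Coefficients: [2, 4, 5, 6, 6]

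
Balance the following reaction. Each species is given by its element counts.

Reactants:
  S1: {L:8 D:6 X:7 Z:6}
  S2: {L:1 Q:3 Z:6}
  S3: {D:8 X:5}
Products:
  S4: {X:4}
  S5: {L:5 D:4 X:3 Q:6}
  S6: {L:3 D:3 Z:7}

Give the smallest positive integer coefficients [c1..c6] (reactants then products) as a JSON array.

L: 3·8+4·1+1·0 = 28 | 5·0+2·5+6·3 = 28
D: 3·6+4·0+1·8 = 26 | 5·0+2·4+6·3 = 26
X: 3·7+4·0+1·5 = 26 | 5·4+2·3+6·0 = 26
Q: 3·0+4·3+1·0 = 12 | 5·0+2·6+6·0 = 12
Z: 3·6+4·6+1·0 = 42 | 5·0+2·0+6·7 = 42
gcd(3,4,1,5,2,6) = 1

Coefficients: [3, 4, 1, 5, 2, 6]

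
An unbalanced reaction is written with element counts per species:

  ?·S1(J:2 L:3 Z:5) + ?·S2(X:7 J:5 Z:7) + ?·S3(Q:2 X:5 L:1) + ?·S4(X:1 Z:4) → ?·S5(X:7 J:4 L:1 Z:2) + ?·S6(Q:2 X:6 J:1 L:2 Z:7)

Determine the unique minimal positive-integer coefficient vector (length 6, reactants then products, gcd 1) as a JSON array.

Coefficients: [2, 1, 5, 5, 1, 5]

Q: 2·0+1·0+5·2+5·0 = 10 | 1·0+5·2 = 10
X: 2·0+1·7+5·5+5·1 = 37 | 1·7+5·6 = 37
J: 2·2+1·5+5·0+5·0 = 9 | 1·4+5·1 = 9
L: 2·3+1·0+5·1+5·0 = 11 | 1·1+5·2 = 11
Z: 2·5+1·7+5·0+5·4 = 37 | 1·2+5·7 = 37
gcd(2,1,5,5,1,5) = 1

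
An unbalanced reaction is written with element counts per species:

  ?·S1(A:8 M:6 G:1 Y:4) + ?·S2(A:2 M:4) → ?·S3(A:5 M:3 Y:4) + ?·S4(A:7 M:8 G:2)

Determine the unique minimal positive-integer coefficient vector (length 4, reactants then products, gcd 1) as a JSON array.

A: 4·8+1·2 = 34 | 4·5+2·7 = 34
M: 4·6+1·4 = 28 | 4·3+2·8 = 28
G: 4·1+1·0 = 4 | 4·0+2·2 = 4
Y: 4·4+1·0 = 16 | 4·4+2·0 = 16
gcd(4,1,4,2) = 1

Coefficients: [4, 1, 4, 2]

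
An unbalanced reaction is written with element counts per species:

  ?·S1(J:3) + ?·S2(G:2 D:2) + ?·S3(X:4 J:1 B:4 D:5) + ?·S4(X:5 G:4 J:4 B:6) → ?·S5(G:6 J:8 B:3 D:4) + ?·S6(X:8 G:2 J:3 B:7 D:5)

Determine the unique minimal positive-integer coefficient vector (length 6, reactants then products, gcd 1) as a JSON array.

Coefficients: [6, 6, 5, 4, 3, 5]

X: 6·0+6·0+5·4+4·5 = 40 | 3·0+5·8 = 40
G: 6·0+6·2+5·0+4·4 = 28 | 3·6+5·2 = 28
J: 6·3+6·0+5·1+4·4 = 39 | 3·8+5·3 = 39
B: 6·0+6·0+5·4+4·6 = 44 | 3·3+5·7 = 44
D: 6·0+6·2+5·5+4·0 = 37 | 3·4+5·5 = 37
gcd(6,6,5,4,3,5) = 1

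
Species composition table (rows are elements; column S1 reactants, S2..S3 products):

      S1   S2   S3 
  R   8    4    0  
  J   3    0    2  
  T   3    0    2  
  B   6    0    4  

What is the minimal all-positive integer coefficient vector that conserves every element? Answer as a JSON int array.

Coefficients: [2, 4, 3]

R: 2·8 = 16 | 4·4+3·0 = 16
J: 2·3 = 6 | 4·0+3·2 = 6
T: 2·3 = 6 | 4·0+3·2 = 6
B: 2·6 = 12 | 4·0+3·4 = 12
gcd(2,4,3) = 1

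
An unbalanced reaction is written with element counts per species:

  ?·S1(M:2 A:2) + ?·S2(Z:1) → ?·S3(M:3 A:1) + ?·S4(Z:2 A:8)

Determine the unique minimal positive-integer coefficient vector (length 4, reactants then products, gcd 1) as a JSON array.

Coefficients: [6, 2, 4, 1]

Z: 6·0+2·1 = 2 | 4·0+1·2 = 2
M: 6·2+2·0 = 12 | 4·3+1·0 = 12
A: 6·2+2·0 = 12 | 4·1+1·8 = 12
gcd(6,2,4,1) = 1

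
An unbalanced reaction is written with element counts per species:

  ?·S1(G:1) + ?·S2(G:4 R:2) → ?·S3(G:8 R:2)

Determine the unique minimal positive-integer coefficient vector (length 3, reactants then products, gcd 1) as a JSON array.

Coefficients: [4, 1, 1]

G: 4·1+1·4 = 8 | 1·8 = 8
R: 4·0+1·2 = 2 | 1·2 = 2
gcd(4,1,1) = 1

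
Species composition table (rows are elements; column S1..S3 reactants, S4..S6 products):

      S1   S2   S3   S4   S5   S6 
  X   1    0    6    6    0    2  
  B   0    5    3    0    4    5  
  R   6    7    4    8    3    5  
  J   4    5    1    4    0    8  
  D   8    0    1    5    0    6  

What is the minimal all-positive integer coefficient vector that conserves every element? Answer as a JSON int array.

Coefficients: [4, 3, 5, 5, 5, 2]

X: 4·1+3·0+5·6 = 34 | 5·6+5·0+2·2 = 34
B: 4·0+3·5+5·3 = 30 | 5·0+5·4+2·5 = 30
R: 4·6+3·7+5·4 = 65 | 5·8+5·3+2·5 = 65
J: 4·4+3·5+5·1 = 36 | 5·4+5·0+2·8 = 36
D: 4·8+3·0+5·1 = 37 | 5·5+5·0+2·6 = 37
gcd(4,3,5,5,5,2) = 1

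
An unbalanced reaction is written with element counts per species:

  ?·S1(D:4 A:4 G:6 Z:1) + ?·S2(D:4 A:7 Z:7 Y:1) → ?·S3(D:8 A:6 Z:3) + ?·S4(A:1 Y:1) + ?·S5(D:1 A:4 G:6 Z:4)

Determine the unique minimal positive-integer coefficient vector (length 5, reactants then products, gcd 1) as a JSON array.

D: 4·4+3·4 = 28 | 3·8+3·0+4·1 = 28
A: 4·4+3·7 = 37 | 3·6+3·1+4·4 = 37
G: 4·6+3·0 = 24 | 3·0+3·0+4·6 = 24
Z: 4·1+3·7 = 25 | 3·3+3·0+4·4 = 25
Y: 4·0+3·1 = 3 | 3·0+3·1+4·0 = 3
gcd(4,3,3,3,4) = 1

Coefficients: [4, 3, 3, 3, 4]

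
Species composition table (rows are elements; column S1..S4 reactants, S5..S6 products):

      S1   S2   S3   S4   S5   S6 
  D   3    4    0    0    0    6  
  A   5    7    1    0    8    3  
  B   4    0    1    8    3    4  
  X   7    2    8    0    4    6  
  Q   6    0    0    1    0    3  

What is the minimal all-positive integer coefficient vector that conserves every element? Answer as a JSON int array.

D: 2·3+6·4+3·0+3·0 = 30 | 5·0+5·6 = 30
A: 2·5+6·7+3·1+3·0 = 55 | 5·8+5·3 = 55
B: 2·4+6·0+3·1+3·8 = 35 | 5·3+5·4 = 35
X: 2·7+6·2+3·8+3·0 = 50 | 5·4+5·6 = 50
Q: 2·6+6·0+3·0+3·1 = 15 | 5·0+5·3 = 15
gcd(2,6,3,3,5,5) = 1

Coefficients: [2, 6, 3, 3, 5, 5]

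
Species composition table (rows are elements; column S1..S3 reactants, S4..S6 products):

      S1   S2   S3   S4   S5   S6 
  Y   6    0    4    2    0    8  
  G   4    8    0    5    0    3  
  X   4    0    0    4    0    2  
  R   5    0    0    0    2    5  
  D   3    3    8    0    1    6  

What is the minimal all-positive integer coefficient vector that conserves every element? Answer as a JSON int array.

Coefficients: [6, 1, 1, 4, 5, 4]

Y: 6·6+1·0+1·4 = 40 | 4·2+5·0+4·8 = 40
G: 6·4+1·8+1·0 = 32 | 4·5+5·0+4·3 = 32
X: 6·4+1·0+1·0 = 24 | 4·4+5·0+4·2 = 24
R: 6·5+1·0+1·0 = 30 | 4·0+5·2+4·5 = 30
D: 6·3+1·3+1·8 = 29 | 4·0+5·1+4·6 = 29
gcd(6,1,1,4,5,4) = 1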